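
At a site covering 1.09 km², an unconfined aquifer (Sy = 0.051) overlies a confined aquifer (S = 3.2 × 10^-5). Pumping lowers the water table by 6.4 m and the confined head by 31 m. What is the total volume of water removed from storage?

A = 1.09 km² = 1.09 × 10^6 m²
Unconfined: ΔV_u = Sy × A × Δh_u = 0.051 × 1.09 × 10^6 × 6.4 = 3.558 × 10^5 m³
Confined: ΔV_c = S × A × Δh_c = 3.2 × 10^-5 × 1.09 × 10^6 × 31 = 1081 m³
Total ΔV = 3.558 × 10^5 + 1081 = 3.569 × 10^5 m³

ΔV ≈ 3.57 × 10^5 m³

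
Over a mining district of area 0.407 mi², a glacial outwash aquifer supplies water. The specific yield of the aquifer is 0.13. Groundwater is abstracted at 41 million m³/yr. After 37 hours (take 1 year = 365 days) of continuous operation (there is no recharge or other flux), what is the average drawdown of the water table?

Δh ≈ 1.26 m

A = 0.407 mi² = 1.054 × 10^6 m²
Q = 41 million m³/yr = 1.123 × 10^5 m³/d
t = 37 hours = 1.542 d
ΔV = Q × t = 1.123 × 10^5 m³/d × 1.542 d = 1.732 × 10^5 m³
Δh = ΔV / (Sy × A) = 1.732 × 10^5 / (0.13 × 1.054 × 10^6) = 1.264 m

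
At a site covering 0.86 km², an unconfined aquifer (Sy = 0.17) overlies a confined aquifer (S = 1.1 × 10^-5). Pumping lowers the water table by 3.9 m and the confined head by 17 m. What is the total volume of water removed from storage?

ΔV ≈ 5.7 × 10^5 m³

A = 0.86 km² = 8.6 × 10^5 m²
Unconfined: ΔV_u = Sy × A × Δh_u = 0.17 × 8.6 × 10^5 × 3.9 = 5.702 × 10^5 m³
Confined: ΔV_c = S × A × Δh_c = 1.1 × 10^-5 × 8.6 × 10^5 × 17 = 160.8 m³
Total ΔV = 5.702 × 10^5 + 160.8 = 5.703 × 10^5 m³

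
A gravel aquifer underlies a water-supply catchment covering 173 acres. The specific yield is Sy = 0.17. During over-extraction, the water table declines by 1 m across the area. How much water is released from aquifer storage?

ΔV ≈ 1.19 × 10^5 m³

A = 173 acres = 7.001 × 10^5 m²
ΔV = Sy × A × Δh = 0.17 × 7.001 × 10^5 m² × 1 m = 1.19 × 10^5 m³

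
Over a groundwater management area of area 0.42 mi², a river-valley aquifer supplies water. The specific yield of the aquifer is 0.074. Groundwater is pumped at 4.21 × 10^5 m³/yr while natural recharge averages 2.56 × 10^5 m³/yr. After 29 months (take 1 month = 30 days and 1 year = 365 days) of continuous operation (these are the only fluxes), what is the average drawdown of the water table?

A = 0.42 mi² = 1.088 × 10^6 m²
Net abstraction = 4.21 × 10^5 − 2.56 × 10^5 = 1.65 × 10^5 m³/yr
Q_net = 1.65 × 10^5 m³/yr = 452.1 m³/d
t = 29 months = 870 d
ΔV = Q × t = 452.1 m³/d × 870 d = 3.933 × 10^5 m³
Δh = ΔV / (Sy × A) = 3.933 × 10^5 / (0.074 × 1.088 × 10^6) = 4.886 m

Δh ≈ 4.89 m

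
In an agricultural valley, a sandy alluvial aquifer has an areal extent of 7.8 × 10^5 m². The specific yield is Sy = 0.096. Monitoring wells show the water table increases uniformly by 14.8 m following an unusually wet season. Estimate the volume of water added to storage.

ΔV = Sy × A × Δh = 0.096 × 7.8 × 10^5 m² × 14.8 m = 1.108 × 10^6 m³

ΔV ≈ 1.11 × 10^6 m³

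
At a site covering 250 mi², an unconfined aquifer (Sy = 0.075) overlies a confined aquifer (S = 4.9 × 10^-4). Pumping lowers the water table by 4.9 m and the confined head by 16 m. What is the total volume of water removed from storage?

A = 250 mi² = 6.475 × 10^8 m²
Unconfined: ΔV_u = Sy × A × Δh_u = 0.075 × 6.475 × 10^8 × 4.9 = 2.38 × 10^8 m³
Confined: ΔV_c = S × A × Δh_c = 4.9 × 10^-4 × 6.475 × 10^8 × 16 = 5.076 × 10^6 m³
Total ΔV = 2.38 × 10^8 + 5.076 × 10^6 = 2.43 × 10^8 m³

ΔV ≈ 2.43 × 10^8 m³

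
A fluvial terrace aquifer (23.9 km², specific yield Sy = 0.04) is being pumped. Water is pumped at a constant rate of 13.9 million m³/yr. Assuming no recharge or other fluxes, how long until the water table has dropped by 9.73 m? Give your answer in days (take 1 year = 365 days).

t ≈ 244 days

A = 23.9 km² = 2.39 × 10^7 m²
ΔV = Sy × A × Δh = 0.04 × 2.39 × 10^7 × 9.73 = 9.302 × 10^6 m³
Q = 13.9 million m³/yr = 38080 m³/d
t = ΔV / Q = 9.302 × 10^6 m³ / 38080 m³/d = 244.3 d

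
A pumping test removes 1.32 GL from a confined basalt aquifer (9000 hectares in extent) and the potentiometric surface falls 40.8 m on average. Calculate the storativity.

A = 9000 hectares = 9 × 10^7 m²
ΔV = 1.32 GL = 1.32 × 10^6 m³
S = ΔV / (A × Δh) = 1.32 × 10^6 m³ / (9 × 10^7 m² × 40.8 m) = 3.595 × 10^-4

S ≈ 3.6 × 10^-4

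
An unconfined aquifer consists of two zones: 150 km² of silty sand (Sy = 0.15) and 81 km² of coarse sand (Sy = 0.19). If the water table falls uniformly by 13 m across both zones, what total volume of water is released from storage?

ΔV ≈ 4.93 × 10^8 m³

A₁ = 150 km² = 1.5 × 10^8 m²; A₂ = 81 km² = 8.1 × 10^7 m²
ΔV₁ = 0.15 × 1.5 × 10^8 × 13 = 2.925 × 10^8 m³
ΔV₂ = 0.19 × 8.1 × 10^7 × 13 = 2.001 × 10^8 m³
ΔV = ΔV₁ + ΔV₂ = 4.926 × 10^8 m³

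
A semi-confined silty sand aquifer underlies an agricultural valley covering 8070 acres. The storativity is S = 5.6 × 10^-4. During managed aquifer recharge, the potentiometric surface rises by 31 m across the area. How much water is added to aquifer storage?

A = 8070 acres = 3.266 × 10^7 m²
ΔV = S × A × Δh = 5.6 × 10^-4 × 3.266 × 10^7 m² × 31 m = 5.669 × 10^5 m³

ΔV ≈ 5.67 × 10^5 m³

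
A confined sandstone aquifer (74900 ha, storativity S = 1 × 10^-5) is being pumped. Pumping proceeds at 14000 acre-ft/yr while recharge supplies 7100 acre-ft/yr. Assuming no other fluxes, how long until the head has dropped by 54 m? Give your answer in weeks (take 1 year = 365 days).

t ≈ 2.48 weeks

A = 74900 ha = 7.49 × 10^8 m²
ΔV = S × A × Δh = 1 × 10^-5 × 7.49 × 10^8 × 54 = 4.045 × 10^5 m³
Net withdrawal = 14000 − 7100 = 6900 acre-ft/yr = 23320 m³/d
t = ΔV / Q = 4.045 × 10^5 m³ / 23320 m³/d = 17.35 d
t = 17.35 d ≈ 2.478 weeks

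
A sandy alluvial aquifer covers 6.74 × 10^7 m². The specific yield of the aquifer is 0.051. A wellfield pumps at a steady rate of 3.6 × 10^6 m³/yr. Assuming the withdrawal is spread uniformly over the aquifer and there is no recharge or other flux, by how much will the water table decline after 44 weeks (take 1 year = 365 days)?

Δh ≈ 0.884 m

Q = 3.6 × 10^6 m³/yr = 9863 m³/d
t = 44 weeks = 308 d
ΔV = Q × t = 9863 m³/d × 308 d = 3.038 × 10^6 m³
Δh = ΔV / (Sy × A) = 3.038 × 10^6 / (0.051 × 6.74 × 10^7) = 0.8838 m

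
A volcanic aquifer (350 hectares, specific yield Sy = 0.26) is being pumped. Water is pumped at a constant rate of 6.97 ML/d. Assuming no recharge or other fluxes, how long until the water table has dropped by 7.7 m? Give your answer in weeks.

t ≈ 144 weeks

A = 350 hectares = 3.5 × 10^6 m²
ΔV = Sy × A × Δh = 0.26 × 3.5 × 10^6 × 7.7 = 7.007 × 10^6 m³
Q = 6.97 ML/d = 6970 m³/d
t = ΔV / Q = 7.007 × 10^6 m³ / 6970 m³/d = 1005 d
t = 1005 d ≈ 143.6 weeks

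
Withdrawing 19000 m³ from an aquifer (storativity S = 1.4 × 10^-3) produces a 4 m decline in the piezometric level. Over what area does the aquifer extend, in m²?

A = ΔV / (S × Δh) = 19000 / (0.0014 × 4) = 3.393 × 10^6 m²

A ≈ 3.39 × 10^6 m²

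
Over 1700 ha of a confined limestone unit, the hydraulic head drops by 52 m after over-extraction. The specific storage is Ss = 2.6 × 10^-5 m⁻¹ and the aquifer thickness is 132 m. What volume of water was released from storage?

S = Ss × b = 2.6 × 10^-5 m⁻¹ × 132 m = 3.432 × 10^-3
A = 1700 ha = 1.7 × 10^7 m²
ΔV = S × A × Δh = 0.003432 × 1.7 × 10^7 m² × 52 m = 3.034 × 10^6 m³

ΔV ≈ 3.03 × 10^6 m³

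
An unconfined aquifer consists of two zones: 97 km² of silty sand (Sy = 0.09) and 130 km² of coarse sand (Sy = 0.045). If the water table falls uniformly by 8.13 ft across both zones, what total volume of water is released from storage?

ΔV ≈ 3.61 × 10^7 m³

A₁ = 97 km² = 9.7 × 10^7 m²; A₂ = 130 km² = 1.3 × 10^8 m²
Δh = 8.13 ft = 2.478 m
ΔV₁ = 0.09 × 9.7 × 10^7 × 2.478 = 2.163 × 10^7 m³
ΔV₂ = 0.045 × 1.3 × 10^8 × 2.478 = 1.45 × 10^7 m³
ΔV = ΔV₁ + ΔV₂ = 3.613 × 10^7 m³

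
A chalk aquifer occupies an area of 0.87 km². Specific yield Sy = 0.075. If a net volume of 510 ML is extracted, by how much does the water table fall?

A = 0.87 km² = 8.7 × 10^5 m²
ΔV = 510 ML = 5.1 × 10^5 m³
Δh = ΔV / (Sy × A) = 5.1 × 10^5 m³ / (0.075 × 8.7 × 10^5 m²) = 7.816 m

Δh ≈ 7.82 m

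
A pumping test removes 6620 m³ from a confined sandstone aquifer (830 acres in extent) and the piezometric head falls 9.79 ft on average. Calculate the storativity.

S ≈ 6.6 × 10^-4

A = 830 acres = 3.359 × 10^6 m²
Δh = 9.79 ft = 2.984 m
S = ΔV / (A × Δh) = 6620 m³ / (3.359 × 10^6 m² × 2.984 m) = 6.605 × 10^-4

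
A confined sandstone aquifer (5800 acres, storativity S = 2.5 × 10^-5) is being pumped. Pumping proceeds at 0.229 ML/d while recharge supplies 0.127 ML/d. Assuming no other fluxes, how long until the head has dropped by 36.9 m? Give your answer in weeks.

A = 5800 acres = 2.347 × 10^7 m²
ΔV = S × A × Δh = 2.5 × 10^-5 × 2.347 × 10^7 × 36.9 = 21650 m³
Net withdrawal = 0.229 − 0.127 = 0.102 ML/d = 102 m³/d
t = ΔV / Q = 21650 m³ / 102 m³/d = 212.3 d
t = 212.3 d ≈ 30.33 weeks

t ≈ 30.3 weeks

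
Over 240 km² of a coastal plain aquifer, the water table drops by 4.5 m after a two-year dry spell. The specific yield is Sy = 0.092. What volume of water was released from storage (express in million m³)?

A = 240 km² = 2.4 × 10^8 m²
ΔV = Sy × A × Δh = 0.092 × 2.4 × 10^8 m² × 4.5 m = 9.936 × 10^7 m³
ΔV = 9.936 × 10^7 m³ = 99.36 million m³

ΔV ≈ 99.4 million m³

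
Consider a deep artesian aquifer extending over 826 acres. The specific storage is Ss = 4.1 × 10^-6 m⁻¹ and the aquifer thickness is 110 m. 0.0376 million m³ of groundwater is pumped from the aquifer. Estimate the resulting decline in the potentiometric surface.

Δh ≈ 24.9 m

S = Ss × b = 4.1 × 10^-6 m⁻¹ × 110 m = 4.51 × 10^-4
A = 826 acres = 3.343 × 10^6 m²
ΔV = 0.0376 million m³ = 37600 m³
Δh = ΔV / (S × A) = 37600 m³ / (4.51 × 10^-4 × 3.343 × 10^6 m²) = 24.94 m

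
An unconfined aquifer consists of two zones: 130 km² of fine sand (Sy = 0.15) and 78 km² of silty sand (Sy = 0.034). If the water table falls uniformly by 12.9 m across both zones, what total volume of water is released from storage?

A₁ = 130 km² = 1.3 × 10^8 m²; A₂ = 78 km² = 7.8 × 10^7 m²
ΔV₁ = 0.15 × 1.3 × 10^8 × 12.9 = 2.515 × 10^8 m³
ΔV₂ = 0.034 × 7.8 × 10^7 × 12.9 = 3.421 × 10^7 m³
ΔV = ΔV₁ + ΔV₂ = 2.858 × 10^8 m³

ΔV ≈ 2.86 × 10^8 m³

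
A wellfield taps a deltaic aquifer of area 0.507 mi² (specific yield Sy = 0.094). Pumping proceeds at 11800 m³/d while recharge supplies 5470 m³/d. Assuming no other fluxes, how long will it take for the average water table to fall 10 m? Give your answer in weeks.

t ≈ 27.9 weeks

A = 0.507 mi² = 1.313 × 10^6 m²
ΔV = Sy × A × Δh = 0.094 × 1.313 × 10^6 × 10 = 1.234 × 10^6 m³
Net withdrawal = 11800 − 5470 = 6330 m³/d
t = ΔV / Q = 1.234 × 10^6 m³ / 6330 m³/d = 195 d
t = 195 d ≈ 27.86 weeks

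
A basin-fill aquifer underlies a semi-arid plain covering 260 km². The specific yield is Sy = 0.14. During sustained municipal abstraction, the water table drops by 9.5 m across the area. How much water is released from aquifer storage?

A = 260 km² = 2.6 × 10^8 m²
ΔV = Sy × A × Δh = 0.14 × 2.6 × 10^8 m² × 9.5 m = 3.458 × 10^8 m³

ΔV ≈ 3.46 × 10^8 m³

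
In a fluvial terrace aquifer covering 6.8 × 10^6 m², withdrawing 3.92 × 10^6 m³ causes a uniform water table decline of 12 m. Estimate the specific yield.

Sy ≈ 0.048

Sy = ΔV / (A × Δh) = 3.92 × 10^6 m³ / (6.8 × 10^6 m² × 12 m) = 0.04804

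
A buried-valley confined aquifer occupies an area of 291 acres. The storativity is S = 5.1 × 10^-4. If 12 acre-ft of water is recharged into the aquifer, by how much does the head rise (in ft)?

Δh ≈ 80.9 ft

A = 291 acres = 1.178 × 10^6 m²
ΔV = 12 acre-ft = 14800 m³
Δh = ΔV / (S × A) = 14800 m³ / (5.1 × 10^-4 × 1.178 × 10^6 m²) = 24.65 m
Δh = 24.65 m = 80.86 ft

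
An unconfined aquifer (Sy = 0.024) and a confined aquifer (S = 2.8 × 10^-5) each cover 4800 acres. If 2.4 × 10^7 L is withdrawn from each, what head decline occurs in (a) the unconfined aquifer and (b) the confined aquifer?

A = 4800 acres = 1.942 × 10^7 m²
ΔV = 2.4 × 10^7 L = 24000 m³
Unconfined: Δh_u = ΔV/(Sy·A) = 24000/(0.024 × 1.942 × 10^7) = 0.05148 m
Confined: Δh_c = ΔV/(S·A) = 24000/(2.8 × 10^-5 × 1.942 × 10^7) = 44.13 m

Δh_u ≈ 0.0515 m; Δh_c ≈ 44.1 m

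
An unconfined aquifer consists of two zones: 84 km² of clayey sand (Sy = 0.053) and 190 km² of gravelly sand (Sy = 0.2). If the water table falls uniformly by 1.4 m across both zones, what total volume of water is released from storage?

ΔV ≈ 5.94 × 10^7 m³

A₁ = 84 km² = 8.4 × 10^7 m²; A₂ = 190 km² = 1.9 × 10^8 m²
ΔV₁ = 0.053 × 8.4 × 10^7 × 1.4 = 6.233 × 10^6 m³
ΔV₂ = 0.2 × 1.9 × 10^8 × 1.4 = 5.32 × 10^7 m³
ΔV = ΔV₁ + ΔV₂ = 5.943 × 10^7 m³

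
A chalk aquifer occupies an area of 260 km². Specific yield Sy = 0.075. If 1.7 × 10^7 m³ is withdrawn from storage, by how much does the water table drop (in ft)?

Δh ≈ 2.86 ft

A = 260 km² = 2.6 × 10^8 m²
Δh = ΔV / (Sy × A) = 1.7 × 10^7 m³ / (0.075 × 2.6 × 10^8 m²) = 0.8718 m
Δh = 0.8718 m = 2.86 ft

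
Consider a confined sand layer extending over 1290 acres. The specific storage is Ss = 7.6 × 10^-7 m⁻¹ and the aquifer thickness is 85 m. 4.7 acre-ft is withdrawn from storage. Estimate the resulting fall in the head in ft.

S = Ss × b = 7.6 × 10^-7 m⁻¹ × 85 m = 6.46 × 10^-5
A = 1290 acres = 5.22 × 10^6 m²
ΔV = 4.7 acre-ft = 5797 m³
Δh = ΔV / (S × A) = 5797 m³ / (6.46 × 10^-5 × 5.22 × 10^6 m²) = 17.19 m
Δh = 17.19 m = 56.4 ft

Δh ≈ 56.4 ft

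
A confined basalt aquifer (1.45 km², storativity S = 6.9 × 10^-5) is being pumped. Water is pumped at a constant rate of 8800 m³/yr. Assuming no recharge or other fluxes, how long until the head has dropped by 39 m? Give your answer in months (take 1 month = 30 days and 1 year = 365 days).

t ≈ 5.39 months

A = 1.45 km² = 1.45 × 10^6 m²
ΔV = S × A × Δh = 6.9 × 10^-5 × 1.45 × 10^6 × 39 = 3902 m³
Q = 8800 m³/yr = 24.11 m³/d
t = ΔV / Q = 3902 m³ / 24.11 m³/d = 161.8 d
t = 161.8 d ≈ 5.395 months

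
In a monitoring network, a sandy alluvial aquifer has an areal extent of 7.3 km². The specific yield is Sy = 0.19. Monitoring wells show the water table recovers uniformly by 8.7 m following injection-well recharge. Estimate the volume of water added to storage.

ΔV ≈ 1.21 × 10^7 m³

A = 7.3 km² = 7.3 × 10^6 m²
ΔV = Sy × A × Δh = 0.19 × 7.3 × 10^6 m² × 8.7 m = 1.207 × 10^7 m³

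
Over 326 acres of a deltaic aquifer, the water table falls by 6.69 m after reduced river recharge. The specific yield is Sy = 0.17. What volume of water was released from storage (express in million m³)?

A = 326 acres = 1.319 × 10^6 m²
ΔV = Sy × A × Δh = 0.17 × 1.319 × 10^6 m² × 6.69 m = 1.5 × 10^6 m³
ΔV = 1.5 × 10^6 m³ = 1.5 million m³

ΔV ≈ 1.5 million m³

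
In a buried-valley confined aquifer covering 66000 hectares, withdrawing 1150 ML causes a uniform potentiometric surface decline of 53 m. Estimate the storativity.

S ≈ 3.3 × 10^-5

A = 66000 hectares = 6.6 × 10^8 m²
ΔV = 1150 ML = 1.15 × 10^6 m³
S = ΔV / (A × Δh) = 1.15 × 10^6 m³ / (6.6 × 10^8 m² × 53 m) = 3.288 × 10^-5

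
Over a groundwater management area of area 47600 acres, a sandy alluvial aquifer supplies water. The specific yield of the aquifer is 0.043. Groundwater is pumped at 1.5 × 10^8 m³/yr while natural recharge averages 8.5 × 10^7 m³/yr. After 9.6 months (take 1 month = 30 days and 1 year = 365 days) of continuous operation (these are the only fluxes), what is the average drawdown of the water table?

Δh ≈ 6.19 m

A = 47600 acres = 1.926 × 10^8 m²
Net abstraction = 1.5 × 10^8 − 8.5 × 10^7 = 6.5 × 10^7 m³/yr
Q_net = 6.5 × 10^7 m³/yr = 1.781 × 10^5 m³/d
t = 9.6 months = 288 d
ΔV = Q × t = 1.781 × 10^5 m³/d × 288 d = 5.129 × 10^7 m³
Δh = ΔV / (Sy × A) = 5.129 × 10^7 / (0.043 × 1.926 × 10^8) = 6.192 m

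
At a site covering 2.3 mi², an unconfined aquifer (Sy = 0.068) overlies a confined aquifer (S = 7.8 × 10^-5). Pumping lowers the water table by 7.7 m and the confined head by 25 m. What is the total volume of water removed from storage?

A = 2.3 mi² = 5.957 × 10^6 m²
Unconfined: ΔV_u = Sy × A × Δh_u = 0.068 × 5.957 × 10^6 × 7.7 = 3.119 × 10^6 m³
Confined: ΔV_c = S × A × Δh_c = 7.8 × 10^-5 × 5.957 × 10^6 × 25 = 11620 m³
Total ΔV = 3.119 × 10^6 + 11620 = 3.131 × 10^6 m³

ΔV ≈ 3.13 × 10^6 m³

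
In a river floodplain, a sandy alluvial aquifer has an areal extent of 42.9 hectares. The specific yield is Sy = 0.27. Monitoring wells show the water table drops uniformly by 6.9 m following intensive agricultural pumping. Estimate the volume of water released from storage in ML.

ΔV ≈ 799 ML

A = 42.9 hectares = 4.29 × 10^5 m²
ΔV = Sy × A × Δh = 0.27 × 4.29 × 10^5 m² × 6.9 m = 7.992 × 10^5 m³
ΔV = 7.992 × 10^5 m³ = 799.2 ML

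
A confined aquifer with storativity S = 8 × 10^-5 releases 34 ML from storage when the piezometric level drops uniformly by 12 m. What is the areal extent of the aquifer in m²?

ΔV = 34 ML = 34000 m³
A = ΔV / (S × Δh) = 34000 / (8 × 10^-5 × 12) = 3.542 × 10^7 m²

A ≈ 3.54 × 10^7 m²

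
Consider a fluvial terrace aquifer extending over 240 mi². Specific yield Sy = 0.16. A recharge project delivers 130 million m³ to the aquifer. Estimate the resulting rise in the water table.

A = 240 mi² = 6.216 × 10^8 m²
ΔV = 130 million m³ = 1.3 × 10^8 m³
Δh = ΔV / (Sy × A) = 1.3 × 10^8 m³ / (0.16 × 6.216 × 10^8 m²) = 1.307 m

Δh ≈ 1.31 m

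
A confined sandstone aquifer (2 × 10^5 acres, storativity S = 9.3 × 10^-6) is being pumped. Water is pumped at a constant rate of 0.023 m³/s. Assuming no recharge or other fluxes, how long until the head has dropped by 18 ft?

A = 2 × 10^5 acres = 8.094 × 10^8 m²
Δh = 18 ft = 5.486 m
ΔV = S × A × Δh = 9.3 × 10^-6 × 8.094 × 10^8 × 5.486 = 41300 m³
Q = 0.023 m³/s = 1987 m³/d
t = ΔV / Q = 41300 m³ / 1987 m³/d = 20.78 d

t ≈ 20.8 days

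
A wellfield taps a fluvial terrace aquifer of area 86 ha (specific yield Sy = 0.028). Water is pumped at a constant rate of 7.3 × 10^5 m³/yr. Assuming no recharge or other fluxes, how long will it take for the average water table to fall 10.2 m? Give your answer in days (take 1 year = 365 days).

A = 86 ha = 8.6 × 10^5 m²
ΔV = Sy × A × Δh = 0.028 × 8.6 × 10^5 × 10.2 = 2.456 × 10^5 m³
Q = 7.3 × 10^5 m³/yr = 2000 m³/d
t = ΔV / Q = 2.456 × 10^5 m³ / 2000 m³/d = 122.8 d

t ≈ 123 days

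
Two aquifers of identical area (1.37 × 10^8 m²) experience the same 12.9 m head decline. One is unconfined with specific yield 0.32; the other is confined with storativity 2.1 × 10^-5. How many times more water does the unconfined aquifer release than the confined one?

ΔV_u / ΔV_c ≈ 15200

Unconfined: ΔV_u = Sy × A × Δh = 0.32 × 1.37 × 10^8 × 12.9 = 5.655 × 10^8 m³
Confined: ΔV_c = S × A × Δh = 2.1 × 10^-5 × 1.37 × 10^8 × 12.9 = 37110 m³
Ratio = ΔV_u / ΔV_c = Sy / S = 0.32 / 2.1 × 10^-5 = 15240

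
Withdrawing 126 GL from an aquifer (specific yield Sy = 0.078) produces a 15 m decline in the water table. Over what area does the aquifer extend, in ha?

A ≈ 10800 ha

ΔV = 126 GL = 1.26 × 10^8 m³
A = ΔV / (Sy × Δh) = 1.26 × 10^8 / (0.078 × 15) = 1.077 × 10^8 m²
A = 1.077 × 10^8 m² = 10770 ha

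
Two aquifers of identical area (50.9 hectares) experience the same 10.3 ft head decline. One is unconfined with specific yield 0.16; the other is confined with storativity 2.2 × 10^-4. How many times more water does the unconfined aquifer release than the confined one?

ΔV_u / ΔV_c ≈ 727

A = 50.9 hectares = 5.09 × 10^5 m²
Δh = 10.3 ft = 3.139 m
Unconfined: ΔV_u = Sy × A × Δh = 0.16 × 5.09 × 10^5 × 3.139 = 2.557 × 10^5 m³
Confined: ΔV_c = S × A × Δh = 2.2 × 10^-4 × 5.09 × 10^5 × 3.139 = 351.6 m³
Ratio = ΔV_u / ΔV_c = Sy / S = 0.16 / 2.2 × 10^-4 = 727.3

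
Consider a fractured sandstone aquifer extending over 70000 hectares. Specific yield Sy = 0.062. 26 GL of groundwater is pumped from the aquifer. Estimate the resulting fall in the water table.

A = 70000 hectares = 7 × 10^8 m²
ΔV = 26 GL = 2.6 × 10^7 m³
Δh = ΔV / (Sy × A) = 2.6 × 10^7 m³ / (0.062 × 7 × 10^8 m²) = 0.5991 m

Δh ≈ 0.599 m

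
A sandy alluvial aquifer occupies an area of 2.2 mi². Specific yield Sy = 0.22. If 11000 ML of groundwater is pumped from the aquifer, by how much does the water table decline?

A = 2.2 mi² = 5.698 × 10^6 m²
ΔV = 11000 ML = 1.1 × 10^7 m³
Δh = ΔV / (Sy × A) = 1.1 × 10^7 m³ / (0.22 × 5.698 × 10^6 m²) = 8.775 m

Δh ≈ 8.78 m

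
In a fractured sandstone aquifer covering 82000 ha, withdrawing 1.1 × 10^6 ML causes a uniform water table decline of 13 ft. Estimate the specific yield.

Sy ≈ 0.34

A = 82000 ha = 8.2 × 10^8 m²
Δh = 13 ft = 3.962 m
ΔV = 1.1 × 10^6 ML = 1.1 × 10^9 m³
Sy = ΔV / (A × Δh) = 1.1 × 10^9 m³ / (8.2 × 10^8 m² × 3.962 m) = 0.3385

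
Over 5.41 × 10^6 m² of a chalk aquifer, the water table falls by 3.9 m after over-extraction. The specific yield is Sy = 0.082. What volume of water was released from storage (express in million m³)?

ΔV = Sy × A × Δh = 0.082 × 5.41 × 10^6 m² × 3.9 m = 1.73 × 10^6 m³
ΔV = 1.73 × 10^6 m³ = 1.73 million m³

ΔV ≈ 1.73 million m³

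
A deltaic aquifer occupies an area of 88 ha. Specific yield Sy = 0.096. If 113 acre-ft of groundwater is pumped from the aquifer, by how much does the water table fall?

Δh ≈ 1.65 m

A = 88 ha = 8.8 × 10^5 m²
ΔV = 113 acre-ft = 1.394 × 10^5 m³
Δh = ΔV / (Sy × A) = 1.394 × 10^5 m³ / (0.096 × 8.8 × 10^5 m²) = 1.65 m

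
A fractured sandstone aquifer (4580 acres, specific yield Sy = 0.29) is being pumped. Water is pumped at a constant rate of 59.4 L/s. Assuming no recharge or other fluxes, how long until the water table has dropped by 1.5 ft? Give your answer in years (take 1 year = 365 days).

A = 4580 acres = 1.853 × 10^7 m²
Δh = 1.5 ft = 0.4572 m
ΔV = Sy × A × Δh = 0.29 × 1.853 × 10^7 × 0.4572 = 2.457 × 10^6 m³
Q = 59.4 L/s = 5132 m³/d
t = ΔV / Q = 2.457 × 10^6 m³ / 5132 m³/d = 478.8 d
t = 478.8 d ≈ 1.312 years

t ≈ 1.31 years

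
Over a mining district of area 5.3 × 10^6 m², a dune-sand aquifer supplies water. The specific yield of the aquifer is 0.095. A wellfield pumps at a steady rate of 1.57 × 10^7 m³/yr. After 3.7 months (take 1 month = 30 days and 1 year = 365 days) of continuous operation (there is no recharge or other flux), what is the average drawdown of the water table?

Δh ≈ 9.48 m

Q = 1.57 × 10^7 m³/yr = 43010 m³/d
t = 3.7 months = 111 d
ΔV = Q × t = 43010 m³/d × 111 d = 4.775 × 10^6 m³
Δh = ΔV / (Sy × A) = 4.775 × 10^6 / (0.095 × 5.3 × 10^6) = 9.483 m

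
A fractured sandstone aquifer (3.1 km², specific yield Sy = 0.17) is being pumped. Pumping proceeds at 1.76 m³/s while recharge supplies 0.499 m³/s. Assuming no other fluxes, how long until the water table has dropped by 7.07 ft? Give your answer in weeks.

t ≈ 1.49 weeks

A = 3.1 km² = 3.1 × 10^6 m²
Δh = 7.07 ft = 2.155 m
ΔV = Sy × A × Δh = 0.17 × 3.1 × 10^6 × 2.155 = 1.136 × 10^6 m³
Net withdrawal = 1.76 − 0.499 = 1.261 m³/s = 1.09 × 10^5 m³/d
t = ΔV / Q = 1.136 × 10^6 m³ / 1.09 × 10^5 m³/d = 10.42 d
t = 10.42 d ≈ 1.489 weeks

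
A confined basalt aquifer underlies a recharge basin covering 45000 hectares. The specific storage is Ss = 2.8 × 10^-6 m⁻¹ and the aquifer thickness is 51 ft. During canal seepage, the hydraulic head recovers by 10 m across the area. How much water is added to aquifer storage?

b = 51 ft = 15.54 m
S = Ss × b = 2.8 × 10^-6 m⁻¹ × 15.54 m = 4.353 × 10^-5
A = 45000 hectares = 4.5 × 10^8 m²
ΔV = S × A × Δh = 4.353 × 10^-5 × 4.5 × 10^8 m² × 10 m = 1.959 × 10^5 m³

ΔV ≈ 1.96 × 10^5 m³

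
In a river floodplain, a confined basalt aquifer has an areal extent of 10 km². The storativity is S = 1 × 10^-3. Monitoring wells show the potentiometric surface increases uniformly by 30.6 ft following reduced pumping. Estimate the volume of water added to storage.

A = 10 km² = 1 × 10^7 m²
Δh = 30.6 ft = 9.327 m
ΔV = S × A × Δh = 0.001 × 1 × 10^7 m² × 9.327 m = 93270 m³

ΔV ≈ 93300 m³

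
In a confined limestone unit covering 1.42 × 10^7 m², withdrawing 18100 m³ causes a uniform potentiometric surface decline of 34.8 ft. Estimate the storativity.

Δh = 34.8 ft = 10.61 m
S = ΔV / (A × Δh) = 18100 m³ / (1.42 × 10^7 m² × 10.61 m) = 1.202 × 10^-4

S ≈ 1.2 × 10^-4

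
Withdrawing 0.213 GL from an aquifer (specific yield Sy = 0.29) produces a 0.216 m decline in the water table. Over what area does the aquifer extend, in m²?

A ≈ 3.4 × 10^6 m²

ΔV = 0.213 GL = 2.13 × 10^5 m³
A = ΔV / (Sy × Δh) = 2.13 × 10^5 / (0.29 × 0.216) = 3.4 × 10^6 m²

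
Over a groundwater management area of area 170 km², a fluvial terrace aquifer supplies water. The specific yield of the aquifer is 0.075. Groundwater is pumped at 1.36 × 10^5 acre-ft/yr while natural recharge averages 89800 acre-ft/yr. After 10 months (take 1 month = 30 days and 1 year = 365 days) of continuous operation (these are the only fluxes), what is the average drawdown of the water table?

Δh ≈ 3.67 m

A = 170 km² = 1.7 × 10^8 m²
Net abstraction = 1.36 × 10^5 − 89800 = 46200 acre-ft/yr
Q_net = 46200 acre-ft/yr = 1.561 × 10^5 m³/d
t = 10 months = 300 d
ΔV = Q × t = 1.561 × 10^5 m³/d × 300 d = 4.684 × 10^7 m³
Δh = ΔV / (Sy × A) = 4.684 × 10^7 / (0.075 × 1.7 × 10^8) = 3.674 m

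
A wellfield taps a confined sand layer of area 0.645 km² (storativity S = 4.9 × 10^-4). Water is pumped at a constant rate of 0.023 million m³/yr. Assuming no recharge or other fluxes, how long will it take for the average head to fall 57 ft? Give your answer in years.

A = 0.645 km² = 6.45 × 10^5 m²
Δh = 57 ft = 17.37 m
ΔV = S × A × Δh = 4.9 × 10^-4 × 6.45 × 10^5 × 17.37 = 5491 m³
Q = 0.023 million m³/yr = 63.01 m³/d
t = ΔV / Q = 5491 m³ / 63.01 m³/d = 87.14 d
t = 87.14 d ≈ 0.2387 years

t ≈ 0.239 years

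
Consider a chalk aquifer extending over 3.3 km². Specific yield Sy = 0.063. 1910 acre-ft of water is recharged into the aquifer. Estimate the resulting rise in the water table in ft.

Δh ≈ 37.2 ft

A = 3.3 km² = 3.3 × 10^6 m²
ΔV = 1910 acre-ft = 2.356 × 10^6 m³
Δh = ΔV / (Sy × A) = 2.356 × 10^6 m³ / (0.063 × 3.3 × 10^6 m²) = 11.33 m
Δh = 11.33 m = 37.18 ft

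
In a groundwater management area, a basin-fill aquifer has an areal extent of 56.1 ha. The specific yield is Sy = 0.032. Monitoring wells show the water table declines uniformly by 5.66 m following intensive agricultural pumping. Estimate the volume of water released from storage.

ΔV ≈ 1.02 × 10^5 m³

A = 56.1 ha = 5.61 × 10^5 m²
ΔV = Sy × A × Δh = 0.032 × 5.61 × 10^5 m² × 5.66 m = 1.016 × 10^5 m³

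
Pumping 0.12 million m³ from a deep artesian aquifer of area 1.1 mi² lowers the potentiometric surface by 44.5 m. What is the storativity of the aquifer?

S ≈ 9.5 × 10^-4

A = 1.1 mi² = 2.849 × 10^6 m²
ΔV = 0.12 million m³ = 1.2 × 10^5 m³
S = ΔV / (A × Δh) = 1.2 × 10^5 m³ / (2.849 × 10^6 m² × 44.5 m) = 9.465 × 10^-4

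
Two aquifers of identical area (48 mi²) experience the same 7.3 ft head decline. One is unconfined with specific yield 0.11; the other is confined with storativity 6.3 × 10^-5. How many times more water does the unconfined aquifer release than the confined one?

A = 48 mi² = 1.243 × 10^8 m²
Δh = 7.3 ft = 2.225 m
Unconfined: ΔV_u = Sy × A × Δh = 0.11 × 1.243 × 10^8 × 2.225 = 3.043 × 10^7 m³
Confined: ΔV_c = S × A × Δh = 6.3 × 10^-5 × 1.243 × 10^8 × 2.225 = 17430 m³
Ratio = ΔV_u / ΔV_c = Sy / S = 0.11 / 6.3 × 10^-5 = 1746

ΔV_u / ΔV_c ≈ 1750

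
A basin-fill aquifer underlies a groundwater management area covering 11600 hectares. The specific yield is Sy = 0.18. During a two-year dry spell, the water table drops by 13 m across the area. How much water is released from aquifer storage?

A = 11600 hectares = 1.16 × 10^8 m²
ΔV = Sy × A × Δh = 0.18 × 1.16 × 10^8 m² × 13 m = 2.714 × 10^8 m³

ΔV ≈ 2.71 × 10^8 m³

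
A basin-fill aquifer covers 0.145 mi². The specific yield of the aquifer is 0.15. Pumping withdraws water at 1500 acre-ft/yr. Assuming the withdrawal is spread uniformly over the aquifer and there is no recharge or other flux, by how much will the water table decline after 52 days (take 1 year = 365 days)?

A = 0.145 mi² = 3.755 × 10^5 m²
Q = 1500 acre-ft/yr = 5069 m³/d
ΔV = Q × t = 5069 m³/d × 52 d = 2.636 × 10^5 m³
Δh = ΔV / (Sy × A) = 2.636 × 10^5 / (0.15 × 3.755 × 10^5) = 4.679 m

Δh ≈ 4.68 m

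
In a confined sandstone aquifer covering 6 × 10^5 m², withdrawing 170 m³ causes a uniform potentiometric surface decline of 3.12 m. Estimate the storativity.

S = ΔV / (A × Δh) = 170 m³ / (6 × 10^5 m² × 3.12 m) = 9.081 × 10^-5

S ≈ 9.1 × 10^-5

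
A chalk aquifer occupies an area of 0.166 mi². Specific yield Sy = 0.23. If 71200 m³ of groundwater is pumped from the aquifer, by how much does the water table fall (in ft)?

A = 0.166 mi² = 4.299 × 10^5 m²
Δh = ΔV / (Sy × A) = 71200 m³ / (0.23 × 4.299 × 10^5 m²) = 0.72 m
Δh = 0.72 m = 2.362 ft

Δh ≈ 2.36 ft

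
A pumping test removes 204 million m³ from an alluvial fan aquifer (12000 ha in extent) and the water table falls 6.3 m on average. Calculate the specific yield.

A = 12000 ha = 1.2 × 10^8 m²
ΔV = 204 million m³ = 2.04 × 10^8 m³
Sy = ΔV / (A × Δh) = 2.04 × 10^8 m³ / (1.2 × 10^8 m² × 6.3 m) = 0.2698

Sy ≈ 0.27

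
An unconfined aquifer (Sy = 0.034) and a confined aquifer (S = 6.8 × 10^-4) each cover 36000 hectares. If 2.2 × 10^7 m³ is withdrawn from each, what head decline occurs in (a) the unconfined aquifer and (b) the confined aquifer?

Δh_u ≈ 1.8 m; Δh_c ≈ 89.9 m

A = 36000 hectares = 3.6 × 10^8 m²
Unconfined: Δh_u = ΔV/(Sy·A) = 2.2 × 10^7/(0.034 × 3.6 × 10^8) = 1.797 m
Confined: Δh_c = ΔV/(S·A) = 2.2 × 10^7/(6.8 × 10^-4 × 3.6 × 10^8) = 89.87 m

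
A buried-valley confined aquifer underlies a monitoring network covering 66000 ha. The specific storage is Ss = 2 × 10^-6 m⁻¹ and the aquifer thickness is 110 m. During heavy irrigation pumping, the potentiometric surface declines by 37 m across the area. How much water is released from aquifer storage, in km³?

S = Ss × b = 2 × 10^-6 m⁻¹ × 110 m = 2.2 × 10^-4
A = 66000 ha = 6.6 × 10^8 m²
ΔV = S × A × Δh = 2.2 × 10^-4 × 6.6 × 10^8 m² × 37 m = 5.372 × 10^6 m³
ΔV = 5.372 × 10^6 m³ = 0.005372 km³

ΔV ≈ 0.00537 km³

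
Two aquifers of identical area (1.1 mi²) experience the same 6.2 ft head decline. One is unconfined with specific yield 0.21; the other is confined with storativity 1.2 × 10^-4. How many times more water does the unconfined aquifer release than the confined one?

ΔV_u / ΔV_c ≈ 1750

A = 1.1 mi² = 2.849 × 10^6 m²
Δh = 6.2 ft = 1.89 m
Unconfined: ΔV_u = Sy × A × Δh = 0.21 × 2.849 × 10^6 × 1.89 = 1.131 × 10^6 m³
Confined: ΔV_c = S × A × Δh = 1.2 × 10^-4 × 2.849 × 10^6 × 1.89 = 646.1 m³
Ratio = ΔV_u / ΔV_c = Sy / S = 0.21 / 1.2 × 10^-4 = 1750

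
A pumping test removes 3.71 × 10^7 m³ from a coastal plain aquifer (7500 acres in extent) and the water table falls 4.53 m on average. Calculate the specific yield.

Sy ≈ 0.27

A = 7500 acres = 3.035 × 10^7 m²
Sy = ΔV / (A × Δh) = 3.71 × 10^7 m³ / (3.035 × 10^7 m² × 4.53 m) = 0.2698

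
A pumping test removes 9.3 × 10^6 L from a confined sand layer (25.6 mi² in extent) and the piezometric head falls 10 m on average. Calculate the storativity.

A = 25.6 mi² = 6.63 × 10^7 m²
ΔV = 9.3 × 10^6 L = 9300 m³
S = ΔV / (A × Δh) = 9300 m³ / (6.63 × 10^7 m² × 10 m) = 1.403 × 10^-5

S ≈ 1.4 × 10^-5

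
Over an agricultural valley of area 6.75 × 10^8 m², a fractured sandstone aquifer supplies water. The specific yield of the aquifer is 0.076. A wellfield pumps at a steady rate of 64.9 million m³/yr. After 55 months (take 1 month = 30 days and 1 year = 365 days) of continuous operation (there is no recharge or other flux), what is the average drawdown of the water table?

Δh ≈ 5.72 m

Q = 64.9 million m³/yr = 1.778 × 10^5 m³/d
t = 55 months = 1650 d
ΔV = Q × t = 1.778 × 10^5 m³/d × 1650 d = 2.934 × 10^8 m³
Δh = ΔV / (Sy × A) = 2.934 × 10^8 / (0.076 × 6.75 × 10^8) = 5.719 m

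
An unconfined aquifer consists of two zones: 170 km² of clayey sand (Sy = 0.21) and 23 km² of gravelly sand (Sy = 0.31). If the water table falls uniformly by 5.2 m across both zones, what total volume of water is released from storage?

A₁ = 170 km² = 1.7 × 10^8 m²; A₂ = 23 km² = 2.3 × 10^7 m²
ΔV₁ = 0.21 × 1.7 × 10^8 × 5.2 = 1.856 × 10^8 m³
ΔV₂ = 0.31 × 2.3 × 10^7 × 5.2 = 3.708 × 10^7 m³
ΔV = ΔV₁ + ΔV₂ = 2.227 × 10^8 m³

ΔV ≈ 2.23 × 10^8 m³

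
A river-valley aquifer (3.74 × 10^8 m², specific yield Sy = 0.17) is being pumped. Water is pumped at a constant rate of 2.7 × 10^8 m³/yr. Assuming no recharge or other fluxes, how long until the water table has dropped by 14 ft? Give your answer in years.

Δh = 14 ft = 4.267 m
ΔV = Sy × A × Δh = 0.17 × 3.74 × 10^8 × 4.267 = 2.713 × 10^8 m³
Q = 2.7 × 10^8 m³/yr = 7.397 × 10^5 m³/d
t = ΔV / Q = 2.713 × 10^8 m³ / 7.397 × 10^5 m³/d = 366.8 d
t = 366.8 d ≈ 1.005 years

t ≈ 1 years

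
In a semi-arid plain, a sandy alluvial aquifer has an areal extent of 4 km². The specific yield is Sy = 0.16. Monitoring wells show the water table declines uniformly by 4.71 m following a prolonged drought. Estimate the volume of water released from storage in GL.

A = 4 km² = 4 × 10^6 m²
ΔV = Sy × A × Δh = 0.16 × 4 × 10^6 m² × 4.71 m = 3.014 × 10^6 m³
ΔV = 3.014 × 10^6 m³ = 3.014 GL

ΔV ≈ 3.01 GL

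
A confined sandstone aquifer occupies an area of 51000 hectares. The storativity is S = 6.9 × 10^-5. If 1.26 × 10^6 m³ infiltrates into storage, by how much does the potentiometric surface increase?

Δh ≈ 35.8 m

A = 51000 hectares = 5.1 × 10^8 m²
Δh = ΔV / (S × A) = 1.26 × 10^6 m³ / (6.9 × 10^-5 × 5.1 × 10^8 m²) = 35.81 m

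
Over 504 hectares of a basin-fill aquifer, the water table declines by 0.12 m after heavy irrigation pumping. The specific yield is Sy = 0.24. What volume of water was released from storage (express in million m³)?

A = 504 hectares = 5.04 × 10^6 m²
ΔV = Sy × A × Δh = 0.24 × 5.04 × 10^6 m² × 0.12 m = 1.452 × 10^5 m³
ΔV = 1.452 × 10^5 m³ = 0.1452 million m³

ΔV ≈ 0.145 million m³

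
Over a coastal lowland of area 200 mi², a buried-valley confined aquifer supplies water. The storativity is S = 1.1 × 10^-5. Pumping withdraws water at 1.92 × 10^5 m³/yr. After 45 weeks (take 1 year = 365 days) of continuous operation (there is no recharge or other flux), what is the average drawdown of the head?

Δh ≈ 29.1 m

A = 200 mi² = 5.18 × 10^8 m²
Q = 1.92 × 10^5 m³/yr = 526 m³/d
t = 45 weeks = 315 d
ΔV = Q × t = 526 m³/d × 315 d = 1.657 × 10^5 m³
Δh = ΔV / (S × A) = 1.657 × 10^5 / (1.1 × 10^-5 × 5.18 × 10^8) = 29.08 m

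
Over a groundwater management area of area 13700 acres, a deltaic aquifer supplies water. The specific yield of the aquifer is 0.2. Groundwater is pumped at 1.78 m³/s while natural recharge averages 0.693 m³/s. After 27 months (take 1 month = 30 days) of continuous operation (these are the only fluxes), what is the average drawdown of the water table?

A = 13700 acres = 5.544 × 10^7 m²
Net abstraction = 1.78 − 0.693 = 1.087 m³/s
Q_net = 1.087 m³/s = 93920 m³/d
t = 27 months = 810 d
ΔV = Q × t = 93920 m³/d × 810 d = 7.607 × 10^7 m³
Δh = ΔV / (Sy × A) = 7.607 × 10^7 / (0.2 × 5.544 × 10^7) = 6.861 m

Δh ≈ 6.86 m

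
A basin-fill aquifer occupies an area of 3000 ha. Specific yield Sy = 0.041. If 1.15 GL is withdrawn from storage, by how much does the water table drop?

A = 3000 ha = 3 × 10^7 m²
ΔV = 1.15 GL = 1.15 × 10^6 m³
Δh = ΔV / (Sy × A) = 1.15 × 10^6 m³ / (0.041 × 3 × 10^7 m²) = 0.935 m

Δh ≈ 0.935 m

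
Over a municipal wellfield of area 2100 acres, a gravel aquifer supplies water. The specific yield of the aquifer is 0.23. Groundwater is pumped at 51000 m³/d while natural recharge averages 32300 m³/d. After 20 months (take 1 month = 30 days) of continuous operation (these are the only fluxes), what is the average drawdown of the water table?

Δh ≈ 5.74 m

A = 2100 acres = 8.498 × 10^6 m²
Net abstraction = 51000 − 32300 = 18700 m³/d
t = 20 months = 600 d
ΔV = Q × t = 18700 m³/d × 600 d = 1.122 × 10^7 m³
Δh = ΔV / (Sy × A) = 1.122 × 10^7 / (0.23 × 8.498 × 10^6) = 5.74 m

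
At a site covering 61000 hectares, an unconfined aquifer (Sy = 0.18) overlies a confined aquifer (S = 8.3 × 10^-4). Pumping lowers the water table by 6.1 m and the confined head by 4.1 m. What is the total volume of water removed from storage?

A = 61000 hectares = 6.1 × 10^8 m²
Unconfined: ΔV_u = Sy × A × Δh_u = 0.18 × 6.1 × 10^8 × 6.1 = 6.698 × 10^8 m³
Confined: ΔV_c = S × A × Δh_c = 8.3 × 10^-4 × 6.1 × 10^8 × 4.1 = 2.076 × 10^6 m³
Total ΔV = 6.698 × 10^8 + 2.076 × 10^6 = 6.719 × 10^8 m³

ΔV ≈ 6.72 × 10^8 m³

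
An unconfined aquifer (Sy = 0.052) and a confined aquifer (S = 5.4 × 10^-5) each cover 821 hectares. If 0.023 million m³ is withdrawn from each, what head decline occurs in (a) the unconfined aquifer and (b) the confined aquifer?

A = 821 hectares = 8.21 × 10^6 m²
ΔV = 0.023 million m³ = 23000 m³
Unconfined: Δh_u = ΔV/(Sy·A) = 23000/(0.052 × 8.21 × 10^6) = 0.05387 m
Confined: Δh_c = ΔV/(S·A) = 23000/(5.4 × 10^-5 × 8.21 × 10^6) = 51.88 m

Δh_u ≈ 0.0539 m; Δh_c ≈ 51.9 m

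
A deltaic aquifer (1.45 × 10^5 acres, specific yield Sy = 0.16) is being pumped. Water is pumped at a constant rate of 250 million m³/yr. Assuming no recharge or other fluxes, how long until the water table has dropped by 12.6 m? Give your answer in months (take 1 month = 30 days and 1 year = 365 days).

t ≈ 57.6 months

A = 1.45 × 10^5 acres = 5.868 × 10^8 m²
ΔV = Sy × A × Δh = 0.16 × 5.868 × 10^8 × 12.6 = 1.183 × 10^9 m³
Q = 250 million m³/yr = 6.849 × 10^5 m³/d
t = ΔV / Q = 1.183 × 10^9 m³ / 6.849 × 10^5 m³/d = 1727 d
t = 1727 d ≈ 57.57 months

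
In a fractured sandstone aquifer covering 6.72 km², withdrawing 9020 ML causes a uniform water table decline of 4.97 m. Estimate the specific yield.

A = 6.72 km² = 6.72 × 10^6 m²
ΔV = 9020 ML = 9.02 × 10^6 m³
Sy = ΔV / (A × Δh) = 9.02 × 10^6 m³ / (6.72 × 10^6 m² × 4.97 m) = 0.2701

Sy ≈ 0.27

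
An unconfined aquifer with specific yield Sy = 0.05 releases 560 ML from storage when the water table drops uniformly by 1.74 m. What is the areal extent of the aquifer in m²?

A ≈ 6.44 × 10^6 m²

ΔV = 560 ML = 5.6 × 10^5 m³
A = ΔV / (Sy × Δh) = 5.6 × 10^5 / (0.05 × 1.74) = 6.437 × 10^6 m²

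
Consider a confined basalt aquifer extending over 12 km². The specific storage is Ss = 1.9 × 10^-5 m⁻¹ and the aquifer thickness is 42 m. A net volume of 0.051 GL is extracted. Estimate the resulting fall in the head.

Δh ≈ 5.33 m

S = Ss × b = 1.9 × 10^-5 m⁻¹ × 42 m = 7.98 × 10^-4
A = 12 km² = 1.2 × 10^7 m²
ΔV = 0.051 GL = 51000 m³
Δh = ΔV / (S × A) = 51000 m³ / (7.98 × 10^-4 × 1.2 × 10^7 m²) = 5.326 m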